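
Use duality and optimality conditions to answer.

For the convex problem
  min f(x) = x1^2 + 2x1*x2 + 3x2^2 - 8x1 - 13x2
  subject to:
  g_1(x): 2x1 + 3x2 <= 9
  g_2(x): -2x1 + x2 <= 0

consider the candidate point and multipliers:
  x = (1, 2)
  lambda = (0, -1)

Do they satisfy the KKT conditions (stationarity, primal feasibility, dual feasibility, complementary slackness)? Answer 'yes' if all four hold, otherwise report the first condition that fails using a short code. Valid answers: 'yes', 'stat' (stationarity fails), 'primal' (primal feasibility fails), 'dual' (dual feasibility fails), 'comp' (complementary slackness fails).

Gradient of f: grad f(x) = Q x + c = (-2, 1)
Constraint values g_i(x) = a_i^T x - b_i:
  g_1((1, 2)) = -1
  g_2((1, 2)) = 0
Stationarity residual: grad f(x) + sum_i lambda_i a_i = (0, 0)
  -> stationarity OK
Primal feasibility (all g_i <= 0): OK
Dual feasibility (all lambda_i >= 0): FAILS
Complementary slackness (lambda_i * g_i(x) = 0 for all i): OK

Verdict: the first failing condition is dual_feasibility -> dual.

dual


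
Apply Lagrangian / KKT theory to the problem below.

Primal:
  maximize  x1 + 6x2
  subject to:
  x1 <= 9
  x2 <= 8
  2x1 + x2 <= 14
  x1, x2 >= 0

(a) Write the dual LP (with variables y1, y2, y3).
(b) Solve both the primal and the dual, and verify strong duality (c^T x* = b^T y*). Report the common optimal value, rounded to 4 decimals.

The standard primal-dual pair for 'max c^T x s.t. A x <= b, x >= 0' is:
  Dual:  min b^T y  s.t.  A^T y >= c,  y >= 0.

So the dual LP is:
  minimize  9y1 + 8y2 + 14y3
  subject to:
    y1 + 2y3 >= 1
    y2 + y3 >= 6
    y1, y2, y3 >= 0

Solving the primal: x* = (3, 8).
  primal value c^T x* = 51.
Solving the dual: y* = (0, 5.5, 0.5).
  dual value b^T y* = 51.
Strong duality: c^T x* = b^T y*. Confirmed.

51


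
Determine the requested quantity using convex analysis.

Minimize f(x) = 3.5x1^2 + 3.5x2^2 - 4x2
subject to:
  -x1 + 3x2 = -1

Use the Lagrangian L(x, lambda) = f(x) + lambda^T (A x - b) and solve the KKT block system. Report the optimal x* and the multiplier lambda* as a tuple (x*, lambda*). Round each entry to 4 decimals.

Form the Lagrangian:
  L(x, lambda) = (1/2) x^T Q x + c^T x + lambda^T (A x - b)
Stationarity (grad_x L = 0): Q x + c + A^T lambda = 0.
Primal feasibility: A x = b.

This gives the KKT block system:
  [ Q   A^T ] [ x     ]   [-c ]
  [ A    0  ] [ lambda ] = [ b ]

Solving the linear system:
  x*      = (0.2714, -0.2429)
  lambda* = (1.9)
  f(x*)   = 1.4357

x* = (0.2714, -0.2429), lambda* = (1.9)


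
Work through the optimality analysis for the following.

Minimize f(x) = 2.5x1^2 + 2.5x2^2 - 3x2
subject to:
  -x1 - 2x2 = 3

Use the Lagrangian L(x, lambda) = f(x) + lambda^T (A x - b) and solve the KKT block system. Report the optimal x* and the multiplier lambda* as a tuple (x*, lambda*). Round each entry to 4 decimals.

Form the Lagrangian:
  L(x, lambda) = (1/2) x^T Q x + c^T x + lambda^T (A x - b)
Stationarity (grad_x L = 0): Q x + c + A^T lambda = 0.
Primal feasibility: A x = b.

This gives the KKT block system:
  [ Q   A^T ] [ x     ]   [-c ]
  [ A    0  ] [ lambda ] = [ b ]

Solving the linear system:
  x*      = (-0.84, -1.08)
  lambda* = (-4.2)
  f(x*)   = 7.92

x* = (-0.84, -1.08), lambda* = (-4.2)


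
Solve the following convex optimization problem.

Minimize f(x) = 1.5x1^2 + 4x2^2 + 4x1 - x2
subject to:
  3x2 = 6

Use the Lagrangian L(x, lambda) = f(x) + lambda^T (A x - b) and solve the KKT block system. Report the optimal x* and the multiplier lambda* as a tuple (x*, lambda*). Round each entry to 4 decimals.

Form the Lagrangian:
  L(x, lambda) = (1/2) x^T Q x + c^T x + lambda^T (A x - b)
Stationarity (grad_x L = 0): Q x + c + A^T lambda = 0.
Primal feasibility: A x = b.

This gives the KKT block system:
  [ Q   A^T ] [ x     ]   [-c ]
  [ A    0  ] [ lambda ] = [ b ]

Solving the linear system:
  x*      = (-1.3333, 2)
  lambda* = (-5)
  f(x*)   = 11.3333

x* = (-1.3333, 2), lambda* = (-5)


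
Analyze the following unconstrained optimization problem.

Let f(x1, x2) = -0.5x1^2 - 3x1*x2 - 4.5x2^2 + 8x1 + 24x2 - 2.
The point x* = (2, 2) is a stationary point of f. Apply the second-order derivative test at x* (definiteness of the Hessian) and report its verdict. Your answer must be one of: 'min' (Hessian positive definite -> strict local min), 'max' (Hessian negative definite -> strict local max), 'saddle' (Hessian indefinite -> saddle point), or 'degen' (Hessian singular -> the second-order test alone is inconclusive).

Compute the Hessian H = grad^2 f:
  H = [[-1, -3], [-3, -9]]
Verify stationarity: grad f(x*) = H x* + g = (0, 0).
Eigenvalues of H: -10, 0.
H has a zero eigenvalue (singular; negative semidefinite but not definite), so H is neither positive definite, negative definite, nor indefinite. The second-order test alone is inconclusive -> degen.
(Indeed, f is constant along the null direction of H through x*, so x* is not a strict local extremum.)

degen


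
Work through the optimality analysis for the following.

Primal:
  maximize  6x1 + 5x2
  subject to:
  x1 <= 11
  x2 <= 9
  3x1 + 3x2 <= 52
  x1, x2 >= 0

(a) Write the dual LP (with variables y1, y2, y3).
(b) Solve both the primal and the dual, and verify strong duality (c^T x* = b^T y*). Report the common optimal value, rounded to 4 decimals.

The standard primal-dual pair for 'max c^T x s.t. A x <= b, x >= 0' is:
  Dual:  min b^T y  s.t.  A^T y >= c,  y >= 0.

So the dual LP is:
  minimize  11y1 + 9y2 + 52y3
  subject to:
    y1 + 3y3 >= 6
    y2 + 3y3 >= 5
    y1, y2, y3 >= 0

Solving the primal: x* = (11, 6.3333).
  primal value c^T x* = 97.6667.
Solving the dual: y* = (1, 0, 1.6667).
  dual value b^T y* = 97.6667.
Strong duality: c^T x* = b^T y*. Confirmed.

97.6667


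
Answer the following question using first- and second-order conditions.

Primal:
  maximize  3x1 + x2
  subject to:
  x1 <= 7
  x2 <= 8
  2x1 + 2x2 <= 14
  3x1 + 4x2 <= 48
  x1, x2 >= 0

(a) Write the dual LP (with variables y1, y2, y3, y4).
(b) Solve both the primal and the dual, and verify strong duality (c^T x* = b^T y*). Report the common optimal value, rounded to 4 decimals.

The standard primal-dual pair for 'max c^T x s.t. A x <= b, x >= 0' is:
  Dual:  min b^T y  s.t.  A^T y >= c,  y >= 0.

So the dual LP is:
  minimize  7y1 + 8y2 + 14y3 + 48y4
  subject to:
    y1 + 2y3 + 3y4 >= 3
    y2 + 2y3 + 4y4 >= 1
    y1, y2, y3, y4 >= 0

Solving the primal: x* = (7, 0).
  primal value c^T x* = 21.
Solving the dual: y* = (2, 0, 0.5, 0).
  dual value b^T y* = 21.
Strong duality: c^T x* = b^T y*. Confirmed.

21


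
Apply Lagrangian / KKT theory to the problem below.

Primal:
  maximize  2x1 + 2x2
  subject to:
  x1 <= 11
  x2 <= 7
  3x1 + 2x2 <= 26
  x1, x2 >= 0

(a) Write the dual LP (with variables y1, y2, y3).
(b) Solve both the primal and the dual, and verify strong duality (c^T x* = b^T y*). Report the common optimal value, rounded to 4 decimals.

The standard primal-dual pair for 'max c^T x s.t. A x <= b, x >= 0' is:
  Dual:  min b^T y  s.t.  A^T y >= c,  y >= 0.

So the dual LP is:
  minimize  11y1 + 7y2 + 26y3
  subject to:
    y1 + 3y3 >= 2
    y2 + 2y3 >= 2
    y1, y2, y3 >= 0

Solving the primal: x* = (4, 7).
  primal value c^T x* = 22.
Solving the dual: y* = (0, 0.6667, 0.6667).
  dual value b^T y* = 22.
Strong duality: c^T x* = b^T y*. Confirmed.

22


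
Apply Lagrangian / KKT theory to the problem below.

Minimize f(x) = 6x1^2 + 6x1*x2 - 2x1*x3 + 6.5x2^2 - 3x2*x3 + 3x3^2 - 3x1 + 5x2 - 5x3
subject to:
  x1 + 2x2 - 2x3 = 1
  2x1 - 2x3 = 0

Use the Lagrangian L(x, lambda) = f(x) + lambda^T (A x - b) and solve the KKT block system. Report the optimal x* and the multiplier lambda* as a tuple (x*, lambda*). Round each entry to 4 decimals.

Form the Lagrangian:
  L(x, lambda) = (1/2) x^T Q x + c^T x + lambda^T (A x - b)
Stationarity (grad_x L = 0): Q x + c + A^T lambda = 0.
Primal feasibility: A x = b.

This gives the KKT block system:
  [ Q   A^T ] [ x     ]   [-c ]
  [ A    0  ] [ lambda ] = [ b ]

Solving the linear system:
  x*      = (0.037, 0.5185, 0.037)
  lambda* = (-5.9259, 2.7222)
  f(x*)   = 4.1111

x* = (0.037, 0.5185, 0.037), lambda* = (-5.9259, 2.7222)


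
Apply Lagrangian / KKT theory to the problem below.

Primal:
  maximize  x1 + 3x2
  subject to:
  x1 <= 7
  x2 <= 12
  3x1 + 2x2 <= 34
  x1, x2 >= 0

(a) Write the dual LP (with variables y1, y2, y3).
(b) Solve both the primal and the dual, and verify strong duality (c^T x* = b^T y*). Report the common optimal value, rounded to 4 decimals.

The standard primal-dual pair for 'max c^T x s.t. A x <= b, x >= 0' is:
  Dual:  min b^T y  s.t.  A^T y >= c,  y >= 0.

So the dual LP is:
  minimize  7y1 + 12y2 + 34y3
  subject to:
    y1 + 3y3 >= 1
    y2 + 2y3 >= 3
    y1, y2, y3 >= 0

Solving the primal: x* = (3.3333, 12).
  primal value c^T x* = 39.3333.
Solving the dual: y* = (0, 2.3333, 0.3333).
  dual value b^T y* = 39.3333.
Strong duality: c^T x* = b^T y*. Confirmed.

39.3333


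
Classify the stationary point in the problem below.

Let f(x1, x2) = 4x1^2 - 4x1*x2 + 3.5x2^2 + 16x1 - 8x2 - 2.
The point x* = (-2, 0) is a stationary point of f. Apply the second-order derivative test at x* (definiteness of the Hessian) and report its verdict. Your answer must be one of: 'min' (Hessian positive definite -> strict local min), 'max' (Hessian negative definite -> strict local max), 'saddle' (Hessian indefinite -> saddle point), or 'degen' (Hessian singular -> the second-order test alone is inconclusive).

Compute the Hessian H = grad^2 f:
  H = [[8, -4], [-4, 7]]
Verify stationarity: grad f(x*) = H x* + g = (0, 0).
Eigenvalues of H: 3.4689, 11.5311.
Both eigenvalues > 0, so H is positive definite -> x* is a strict local min.

min


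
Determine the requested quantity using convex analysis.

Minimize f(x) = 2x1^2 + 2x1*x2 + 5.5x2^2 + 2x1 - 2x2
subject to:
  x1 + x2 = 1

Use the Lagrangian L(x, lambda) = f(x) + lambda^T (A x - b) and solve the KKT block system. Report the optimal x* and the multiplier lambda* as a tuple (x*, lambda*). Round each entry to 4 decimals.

Form the Lagrangian:
  L(x, lambda) = (1/2) x^T Q x + c^T x + lambda^T (A x - b)
Stationarity (grad_x L = 0): Q x + c + A^T lambda = 0.
Primal feasibility: A x = b.

This gives the KKT block system:
  [ Q   A^T ] [ x     ]   [-c ]
  [ A    0  ] [ lambda ] = [ b ]

Solving the linear system:
  x*      = (0.4545, 0.5455)
  lambda* = (-4.9091)
  f(x*)   = 2.3636

x* = (0.4545, 0.5455), lambda* = (-4.9091)


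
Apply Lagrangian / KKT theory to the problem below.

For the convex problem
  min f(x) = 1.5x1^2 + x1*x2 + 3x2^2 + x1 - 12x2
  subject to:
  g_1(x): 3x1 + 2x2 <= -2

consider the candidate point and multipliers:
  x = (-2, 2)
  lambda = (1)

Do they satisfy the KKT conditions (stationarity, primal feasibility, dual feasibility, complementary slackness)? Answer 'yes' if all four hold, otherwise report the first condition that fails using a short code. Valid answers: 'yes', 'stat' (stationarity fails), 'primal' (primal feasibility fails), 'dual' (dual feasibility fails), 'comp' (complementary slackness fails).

Gradient of f: grad f(x) = Q x + c = (-3, -2)
Constraint values g_i(x) = a_i^T x - b_i:
  g_1((-2, 2)) = 0
Stationarity residual: grad f(x) + sum_i lambda_i a_i = (0, 0)
  -> stationarity OK
Primal feasibility (all g_i <= 0): OK
Dual feasibility (all lambda_i >= 0): OK
Complementary slackness (lambda_i * g_i(x) = 0 for all i): OK

Verdict: yes, KKT holds.

yes


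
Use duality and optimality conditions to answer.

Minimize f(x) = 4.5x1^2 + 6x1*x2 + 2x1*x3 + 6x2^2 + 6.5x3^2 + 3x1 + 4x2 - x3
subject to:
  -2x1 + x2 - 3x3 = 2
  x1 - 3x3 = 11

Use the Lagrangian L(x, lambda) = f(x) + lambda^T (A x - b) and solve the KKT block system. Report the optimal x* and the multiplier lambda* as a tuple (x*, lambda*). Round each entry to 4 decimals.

Form the Lagrangian:
  L(x, lambda) = (1/2) x^T Q x + c^T x + lambda^T (A x - b)
Stationarity (grad_x L = 0): Q x + c + A^T lambda = 0.
Primal feasibility: A x = b.

This gives the KKT block system:
  [ Q   A^T ] [ x     ]   [-c ]
  [ A    0  ] [ lambda ] = [ b ]

Solving the linear system:
  x*      = (2.4815, -1.5556, -2.8395)
  lambda* = (-0.2211, -10.7625)
  f(x*)   = 61.4454

x* = (2.4815, -1.5556, -2.8395), lambda* = (-0.2211, -10.7625)


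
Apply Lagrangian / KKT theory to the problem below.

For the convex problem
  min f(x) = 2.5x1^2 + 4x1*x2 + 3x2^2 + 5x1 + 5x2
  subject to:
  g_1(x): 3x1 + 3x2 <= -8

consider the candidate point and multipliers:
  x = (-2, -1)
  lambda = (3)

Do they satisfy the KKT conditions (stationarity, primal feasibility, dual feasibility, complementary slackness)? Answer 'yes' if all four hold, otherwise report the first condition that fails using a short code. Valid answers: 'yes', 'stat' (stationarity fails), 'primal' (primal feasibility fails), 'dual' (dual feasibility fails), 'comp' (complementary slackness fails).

Gradient of f: grad f(x) = Q x + c = (-9, -9)
Constraint values g_i(x) = a_i^T x - b_i:
  g_1((-2, -1)) = -1
Stationarity residual: grad f(x) + sum_i lambda_i a_i = (0, 0)
  -> stationarity OK
Primal feasibility (all g_i <= 0): OK
Dual feasibility (all lambda_i >= 0): OK
Complementary slackness (lambda_i * g_i(x) = 0 for all i): FAILS

Verdict: the first failing condition is complementary_slackness -> comp.

comp


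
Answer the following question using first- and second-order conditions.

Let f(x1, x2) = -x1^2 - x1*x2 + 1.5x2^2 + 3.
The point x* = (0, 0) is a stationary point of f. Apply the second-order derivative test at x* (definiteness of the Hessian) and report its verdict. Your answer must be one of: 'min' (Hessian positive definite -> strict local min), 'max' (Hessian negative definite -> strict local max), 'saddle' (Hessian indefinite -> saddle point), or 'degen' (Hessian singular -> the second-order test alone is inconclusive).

Compute the Hessian H = grad^2 f:
  H = [[-2, -1], [-1, 3]]
Verify stationarity: grad f(x*) = H x* + g = (0, 0).
Eigenvalues of H: -2.1926, 3.1926.
Eigenvalues have mixed signs, so H is indefinite -> x* is a saddle point.

saddle


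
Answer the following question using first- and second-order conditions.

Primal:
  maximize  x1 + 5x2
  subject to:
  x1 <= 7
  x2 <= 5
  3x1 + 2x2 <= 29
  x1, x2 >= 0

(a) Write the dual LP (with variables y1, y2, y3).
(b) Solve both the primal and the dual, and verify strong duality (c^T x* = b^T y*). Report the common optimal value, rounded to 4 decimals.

The standard primal-dual pair for 'max c^T x s.t. A x <= b, x >= 0' is:
  Dual:  min b^T y  s.t.  A^T y >= c,  y >= 0.

So the dual LP is:
  minimize  7y1 + 5y2 + 29y3
  subject to:
    y1 + 3y3 >= 1
    y2 + 2y3 >= 5
    y1, y2, y3 >= 0

Solving the primal: x* = (6.3333, 5).
  primal value c^T x* = 31.3333.
Solving the dual: y* = (0, 4.3333, 0.3333).
  dual value b^T y* = 31.3333.
Strong duality: c^T x* = b^T y*. Confirmed.

31.3333


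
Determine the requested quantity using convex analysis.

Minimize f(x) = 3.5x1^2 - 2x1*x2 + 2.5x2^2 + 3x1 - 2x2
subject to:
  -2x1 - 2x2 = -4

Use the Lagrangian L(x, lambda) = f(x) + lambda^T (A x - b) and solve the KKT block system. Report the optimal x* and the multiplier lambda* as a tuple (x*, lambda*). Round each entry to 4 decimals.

Form the Lagrangian:
  L(x, lambda) = (1/2) x^T Q x + c^T x + lambda^T (A x - b)
Stationarity (grad_x L = 0): Q x + c + A^T lambda = 0.
Primal feasibility: A x = b.

This gives the KKT block system:
  [ Q   A^T ] [ x     ]   [-c ]
  [ A    0  ] [ lambda ] = [ b ]

Solving the linear system:
  x*      = (0.5625, 1.4375)
  lambda* = (2.0313)
  f(x*)   = 3.4688

x* = (0.5625, 1.4375), lambda* = (2.0313)


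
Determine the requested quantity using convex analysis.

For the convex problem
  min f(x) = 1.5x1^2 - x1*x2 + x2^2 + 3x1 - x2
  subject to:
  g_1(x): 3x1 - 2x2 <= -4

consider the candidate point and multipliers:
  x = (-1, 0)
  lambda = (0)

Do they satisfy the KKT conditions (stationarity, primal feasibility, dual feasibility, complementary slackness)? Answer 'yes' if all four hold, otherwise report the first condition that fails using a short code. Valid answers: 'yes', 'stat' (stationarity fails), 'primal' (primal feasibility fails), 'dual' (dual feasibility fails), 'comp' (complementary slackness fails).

Gradient of f: grad f(x) = Q x + c = (0, 0)
Constraint values g_i(x) = a_i^T x - b_i:
  g_1((-1, 0)) = 1
Stationarity residual: grad f(x) + sum_i lambda_i a_i = (0, 0)
  -> stationarity OK
Primal feasibility (all g_i <= 0): FAILS
Dual feasibility (all lambda_i >= 0): OK
Complementary slackness (lambda_i * g_i(x) = 0 for all i): OK

Verdict: the first failing condition is primal_feasibility -> primal.

primal


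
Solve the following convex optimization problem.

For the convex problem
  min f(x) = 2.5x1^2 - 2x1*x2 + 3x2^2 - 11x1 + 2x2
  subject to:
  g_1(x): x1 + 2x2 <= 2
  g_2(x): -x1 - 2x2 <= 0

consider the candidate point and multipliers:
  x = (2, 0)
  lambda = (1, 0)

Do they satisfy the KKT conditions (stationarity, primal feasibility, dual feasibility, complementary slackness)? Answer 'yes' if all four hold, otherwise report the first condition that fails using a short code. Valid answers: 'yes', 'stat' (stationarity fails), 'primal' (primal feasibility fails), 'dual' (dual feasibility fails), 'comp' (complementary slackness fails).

Gradient of f: grad f(x) = Q x + c = (-1, -2)
Constraint values g_i(x) = a_i^T x - b_i:
  g_1((2, 0)) = 0
  g_2((2, 0)) = -2
Stationarity residual: grad f(x) + sum_i lambda_i a_i = (0, 0)
  -> stationarity OK
Primal feasibility (all g_i <= 0): OK
Dual feasibility (all lambda_i >= 0): OK
Complementary slackness (lambda_i * g_i(x) = 0 for all i): OK

Verdict: yes, KKT holds.

yes


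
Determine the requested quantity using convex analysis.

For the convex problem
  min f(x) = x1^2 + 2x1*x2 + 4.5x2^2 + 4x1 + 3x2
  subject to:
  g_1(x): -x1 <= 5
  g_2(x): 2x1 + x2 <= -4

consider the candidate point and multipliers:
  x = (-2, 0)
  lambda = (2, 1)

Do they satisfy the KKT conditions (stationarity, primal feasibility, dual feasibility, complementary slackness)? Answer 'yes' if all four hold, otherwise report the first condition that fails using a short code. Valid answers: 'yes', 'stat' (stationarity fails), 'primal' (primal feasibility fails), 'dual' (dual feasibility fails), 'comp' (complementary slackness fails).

Gradient of f: grad f(x) = Q x + c = (0, -1)
Constraint values g_i(x) = a_i^T x - b_i:
  g_1((-2, 0)) = -3
  g_2((-2, 0)) = 0
Stationarity residual: grad f(x) + sum_i lambda_i a_i = (0, 0)
  -> stationarity OK
Primal feasibility (all g_i <= 0): OK
Dual feasibility (all lambda_i >= 0): OK
Complementary slackness (lambda_i * g_i(x) = 0 for all i): FAILS

Verdict: the first failing condition is complementary_slackness -> comp.

comp


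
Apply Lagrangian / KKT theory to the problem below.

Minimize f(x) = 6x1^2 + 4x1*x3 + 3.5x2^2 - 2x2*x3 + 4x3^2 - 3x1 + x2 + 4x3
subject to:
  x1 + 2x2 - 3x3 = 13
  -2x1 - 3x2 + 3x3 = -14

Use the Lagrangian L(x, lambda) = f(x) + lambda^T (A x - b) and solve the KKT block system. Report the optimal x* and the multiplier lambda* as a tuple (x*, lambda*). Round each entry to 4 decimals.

Form the Lagrangian:
  L(x, lambda) = (1/2) x^T Q x + c^T x + lambda^T (A x - b)
Stationarity (grad_x L = 0): Q x + c + A^T lambda = 0.
Primal feasibility: A x = b.

This gives the KKT block system:
  [ Q   A^T ] [ x     ]   [-c ]
  [ A    0  ] [ lambda ] = [ b ]

Solving the linear system:
  x*      = (1.5035, -0.5035, -4.1678)
  lambda* = (-16.5105, -9.0699)
  f(x*)   = 32.986

x* = (1.5035, -0.5035, -4.1678), lambda* = (-16.5105, -9.0699)


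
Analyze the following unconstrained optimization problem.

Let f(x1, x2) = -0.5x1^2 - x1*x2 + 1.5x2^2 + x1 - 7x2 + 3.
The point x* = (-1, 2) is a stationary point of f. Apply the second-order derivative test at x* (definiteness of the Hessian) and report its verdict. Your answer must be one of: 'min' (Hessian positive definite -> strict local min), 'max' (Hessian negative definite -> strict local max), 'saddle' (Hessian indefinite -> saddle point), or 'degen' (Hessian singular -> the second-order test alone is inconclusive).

Compute the Hessian H = grad^2 f:
  H = [[-1, -1], [-1, 3]]
Verify stationarity: grad f(x*) = H x* + g = (0, 0).
Eigenvalues of H: -1.2361, 3.2361.
Eigenvalues have mixed signs, so H is indefinite -> x* is a saddle point.

saddle


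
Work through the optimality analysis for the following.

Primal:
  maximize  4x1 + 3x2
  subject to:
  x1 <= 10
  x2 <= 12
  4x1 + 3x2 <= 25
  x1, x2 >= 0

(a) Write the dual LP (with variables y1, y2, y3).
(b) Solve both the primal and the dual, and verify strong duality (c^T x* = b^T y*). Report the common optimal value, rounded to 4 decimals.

The standard primal-dual pair for 'max c^T x s.t. A x <= b, x >= 0' is:
  Dual:  min b^T y  s.t.  A^T y >= c,  y >= 0.

So the dual LP is:
  minimize  10y1 + 12y2 + 25y3
  subject to:
    y1 + 4y3 >= 4
    y2 + 3y3 >= 3
    y1, y2, y3 >= 0

Solving the primal: x* = (6.25, 0).
  primal value c^T x* = 25.
Solving the dual: y* = (0, 0, 1).
  dual value b^T y* = 25.
Strong duality: c^T x* = b^T y*. Confirmed.

25


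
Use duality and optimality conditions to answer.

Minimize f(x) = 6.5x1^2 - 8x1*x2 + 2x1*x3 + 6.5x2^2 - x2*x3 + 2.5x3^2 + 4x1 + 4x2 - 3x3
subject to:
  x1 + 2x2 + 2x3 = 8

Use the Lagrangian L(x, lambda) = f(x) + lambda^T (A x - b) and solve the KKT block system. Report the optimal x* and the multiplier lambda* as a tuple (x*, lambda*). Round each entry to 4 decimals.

Form the Lagrangian:
  L(x, lambda) = (1/2) x^T Q x + c^T x + lambda^T (A x - b)
Stationarity (grad_x L = 0): Q x + c + A^T lambda = 0.
Primal feasibility: A x = b.

This gives the KKT block system:
  [ Q   A^T ] [ x     ]   [-c ]
  [ A    0  ] [ lambda ] = [ b ]

Solving the linear system:
  x*      = (0.25, 0.9375, 2.9375)
  lambda* = (-5.625)
  f(x*)   = 20.4688

x* = (0.25, 0.9375, 2.9375), lambda* = (-5.625)


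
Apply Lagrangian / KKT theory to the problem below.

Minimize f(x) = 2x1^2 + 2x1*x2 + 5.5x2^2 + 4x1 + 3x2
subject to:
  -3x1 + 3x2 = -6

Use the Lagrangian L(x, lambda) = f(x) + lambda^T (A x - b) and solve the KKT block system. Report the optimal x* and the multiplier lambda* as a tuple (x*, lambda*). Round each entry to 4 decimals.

Form the Lagrangian:
  L(x, lambda) = (1/2) x^T Q x + c^T x + lambda^T (A x - b)
Stationarity (grad_x L = 0): Q x + c + A^T lambda = 0.
Primal feasibility: A x = b.

This gives the KKT block system:
  [ Q   A^T ] [ x     ]   [-c ]
  [ A    0  ] [ lambda ] = [ b ]

Solving the linear system:
  x*      = (1, -1)
  lambda* = (2)
  f(x*)   = 6.5

x* = (1, -1), lambda* = (2)


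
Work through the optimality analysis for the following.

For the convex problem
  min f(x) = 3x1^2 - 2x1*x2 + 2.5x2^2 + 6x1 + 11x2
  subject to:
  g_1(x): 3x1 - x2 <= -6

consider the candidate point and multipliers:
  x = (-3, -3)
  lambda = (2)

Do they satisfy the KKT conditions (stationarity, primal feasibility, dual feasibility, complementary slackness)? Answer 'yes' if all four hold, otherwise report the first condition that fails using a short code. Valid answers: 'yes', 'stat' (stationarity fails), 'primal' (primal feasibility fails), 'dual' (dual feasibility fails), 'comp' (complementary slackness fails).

Gradient of f: grad f(x) = Q x + c = (-6, 2)
Constraint values g_i(x) = a_i^T x - b_i:
  g_1((-3, -3)) = 0
Stationarity residual: grad f(x) + sum_i lambda_i a_i = (0, 0)
  -> stationarity OK
Primal feasibility (all g_i <= 0): OK
Dual feasibility (all lambda_i >= 0): OK
Complementary slackness (lambda_i * g_i(x) = 0 for all i): OK

Verdict: yes, KKT holds.

yes


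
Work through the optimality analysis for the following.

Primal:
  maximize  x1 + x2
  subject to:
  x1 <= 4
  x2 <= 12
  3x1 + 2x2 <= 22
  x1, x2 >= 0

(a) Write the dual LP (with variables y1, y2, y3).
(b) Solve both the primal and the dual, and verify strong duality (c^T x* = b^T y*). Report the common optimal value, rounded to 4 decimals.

The standard primal-dual pair for 'max c^T x s.t. A x <= b, x >= 0' is:
  Dual:  min b^T y  s.t.  A^T y >= c,  y >= 0.

So the dual LP is:
  minimize  4y1 + 12y2 + 22y3
  subject to:
    y1 + 3y3 >= 1
    y2 + 2y3 >= 1
    y1, y2, y3 >= 0

Solving the primal: x* = (0, 11).
  primal value c^T x* = 11.
Solving the dual: y* = (0, 0, 0.5).
  dual value b^T y* = 11.
Strong duality: c^T x* = b^T y*. Confirmed.

11


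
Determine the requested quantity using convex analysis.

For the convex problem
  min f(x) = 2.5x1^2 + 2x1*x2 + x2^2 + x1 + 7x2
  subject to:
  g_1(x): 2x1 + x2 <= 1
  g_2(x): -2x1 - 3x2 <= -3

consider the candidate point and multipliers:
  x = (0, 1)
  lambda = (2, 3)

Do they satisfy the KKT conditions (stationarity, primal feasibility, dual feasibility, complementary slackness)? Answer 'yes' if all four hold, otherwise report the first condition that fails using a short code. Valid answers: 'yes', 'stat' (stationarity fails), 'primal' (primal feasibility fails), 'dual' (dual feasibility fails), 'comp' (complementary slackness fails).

Gradient of f: grad f(x) = Q x + c = (3, 9)
Constraint values g_i(x) = a_i^T x - b_i:
  g_1((0, 1)) = 0
  g_2((0, 1)) = 0
Stationarity residual: grad f(x) + sum_i lambda_i a_i = (1, 2)
  -> stationarity FAILS
Primal feasibility (all g_i <= 0): OK
Dual feasibility (all lambda_i >= 0): OK
Complementary slackness (lambda_i * g_i(x) = 0 for all i): OK

Verdict: the first failing condition is stationarity -> stat.

stat


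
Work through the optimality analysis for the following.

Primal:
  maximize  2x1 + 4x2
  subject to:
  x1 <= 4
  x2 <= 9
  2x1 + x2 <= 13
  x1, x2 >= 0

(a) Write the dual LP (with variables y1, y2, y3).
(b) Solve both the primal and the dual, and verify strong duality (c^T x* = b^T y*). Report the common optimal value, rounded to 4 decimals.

The standard primal-dual pair for 'max c^T x s.t. A x <= b, x >= 0' is:
  Dual:  min b^T y  s.t.  A^T y >= c,  y >= 0.

So the dual LP is:
  minimize  4y1 + 9y2 + 13y3
  subject to:
    y1 + 2y3 >= 2
    y2 + y3 >= 4
    y1, y2, y3 >= 0

Solving the primal: x* = (2, 9).
  primal value c^T x* = 40.
Solving the dual: y* = (0, 3, 1).
  dual value b^T y* = 40.
Strong duality: c^T x* = b^T y*. Confirmed.

40


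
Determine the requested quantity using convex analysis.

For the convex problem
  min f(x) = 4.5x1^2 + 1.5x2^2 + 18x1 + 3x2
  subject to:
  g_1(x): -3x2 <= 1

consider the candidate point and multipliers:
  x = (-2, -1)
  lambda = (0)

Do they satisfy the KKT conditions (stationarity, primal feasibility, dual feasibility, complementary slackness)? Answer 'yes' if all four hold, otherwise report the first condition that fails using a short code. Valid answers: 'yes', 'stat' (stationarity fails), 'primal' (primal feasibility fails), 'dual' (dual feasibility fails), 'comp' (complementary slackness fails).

Gradient of f: grad f(x) = Q x + c = (0, 0)
Constraint values g_i(x) = a_i^T x - b_i:
  g_1((-2, -1)) = 2
Stationarity residual: grad f(x) + sum_i lambda_i a_i = (0, 0)
  -> stationarity OK
Primal feasibility (all g_i <= 0): FAILS
Dual feasibility (all lambda_i >= 0): OK
Complementary slackness (lambda_i * g_i(x) = 0 for all i): OK

Verdict: the first failing condition is primal_feasibility -> primal.

primal


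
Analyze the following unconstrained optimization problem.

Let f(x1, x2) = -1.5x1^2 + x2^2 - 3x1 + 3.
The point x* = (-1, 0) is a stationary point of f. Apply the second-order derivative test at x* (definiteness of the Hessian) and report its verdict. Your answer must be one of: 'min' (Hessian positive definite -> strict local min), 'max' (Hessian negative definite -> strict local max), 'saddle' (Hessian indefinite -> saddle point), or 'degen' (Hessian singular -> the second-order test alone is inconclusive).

Compute the Hessian H = grad^2 f:
  H = [[-3, 0], [0, 2]]
Verify stationarity: grad f(x*) = H x* + g = (0, 0).
Eigenvalues of H: -3, 2.
Eigenvalues have mixed signs, so H is indefinite -> x* is a saddle point.

saddle


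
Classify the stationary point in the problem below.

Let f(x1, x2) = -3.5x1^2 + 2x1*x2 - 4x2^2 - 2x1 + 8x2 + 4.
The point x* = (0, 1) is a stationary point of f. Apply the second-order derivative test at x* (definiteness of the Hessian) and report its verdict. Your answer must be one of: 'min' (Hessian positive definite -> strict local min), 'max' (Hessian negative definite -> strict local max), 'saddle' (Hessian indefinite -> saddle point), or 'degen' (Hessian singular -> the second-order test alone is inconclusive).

Compute the Hessian H = grad^2 f:
  H = [[-7, 2], [2, -8]]
Verify stationarity: grad f(x*) = H x* + g = (0, 0).
Eigenvalues of H: -9.5616, -5.4384.
Both eigenvalues < 0, so H is negative definite -> x* is a strict local max.

max


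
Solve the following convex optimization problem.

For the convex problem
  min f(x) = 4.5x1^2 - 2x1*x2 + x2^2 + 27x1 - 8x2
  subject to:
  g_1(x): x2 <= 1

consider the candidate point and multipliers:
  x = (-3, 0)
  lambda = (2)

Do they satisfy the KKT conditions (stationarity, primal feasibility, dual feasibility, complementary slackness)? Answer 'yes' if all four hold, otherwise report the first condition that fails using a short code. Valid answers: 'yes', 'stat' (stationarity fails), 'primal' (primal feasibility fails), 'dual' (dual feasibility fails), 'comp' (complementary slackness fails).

Gradient of f: grad f(x) = Q x + c = (0, -2)
Constraint values g_i(x) = a_i^T x - b_i:
  g_1((-3, 0)) = -1
Stationarity residual: grad f(x) + sum_i lambda_i a_i = (0, 0)
  -> stationarity OK
Primal feasibility (all g_i <= 0): OK
Dual feasibility (all lambda_i >= 0): OK
Complementary slackness (lambda_i * g_i(x) = 0 for all i): FAILS

Verdict: the first failing condition is complementary_slackness -> comp.

comp


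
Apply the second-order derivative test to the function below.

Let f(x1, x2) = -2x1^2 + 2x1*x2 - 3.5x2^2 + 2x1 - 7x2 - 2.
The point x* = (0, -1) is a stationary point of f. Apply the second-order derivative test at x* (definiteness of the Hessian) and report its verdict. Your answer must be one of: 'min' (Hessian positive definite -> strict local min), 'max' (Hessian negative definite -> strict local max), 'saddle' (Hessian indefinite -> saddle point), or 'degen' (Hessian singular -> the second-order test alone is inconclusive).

Compute the Hessian H = grad^2 f:
  H = [[-4, 2], [2, -7]]
Verify stationarity: grad f(x*) = H x* + g = (0, 0).
Eigenvalues of H: -8, -3.
Both eigenvalues < 0, so H is negative definite -> x* is a strict local max.

max


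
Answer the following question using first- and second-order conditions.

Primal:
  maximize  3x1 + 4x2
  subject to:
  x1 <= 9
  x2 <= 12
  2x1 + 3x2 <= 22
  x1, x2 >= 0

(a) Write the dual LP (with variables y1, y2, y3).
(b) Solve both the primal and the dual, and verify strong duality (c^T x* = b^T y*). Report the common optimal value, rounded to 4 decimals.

The standard primal-dual pair for 'max c^T x s.t. A x <= b, x >= 0' is:
  Dual:  min b^T y  s.t.  A^T y >= c,  y >= 0.

So the dual LP is:
  minimize  9y1 + 12y2 + 22y3
  subject to:
    y1 + 2y3 >= 3
    y2 + 3y3 >= 4
    y1, y2, y3 >= 0

Solving the primal: x* = (9, 1.3333).
  primal value c^T x* = 32.3333.
Solving the dual: y* = (0.3333, 0, 1.3333).
  dual value b^T y* = 32.3333.
Strong duality: c^T x* = b^T y*. Confirmed.

32.3333


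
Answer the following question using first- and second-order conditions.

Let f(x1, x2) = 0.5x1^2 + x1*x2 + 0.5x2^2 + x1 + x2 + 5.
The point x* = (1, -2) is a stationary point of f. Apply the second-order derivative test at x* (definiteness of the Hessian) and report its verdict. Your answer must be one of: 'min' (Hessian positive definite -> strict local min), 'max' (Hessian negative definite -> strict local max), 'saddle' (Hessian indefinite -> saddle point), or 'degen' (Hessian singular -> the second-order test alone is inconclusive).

Compute the Hessian H = grad^2 f:
  H = [[1, 1], [1, 1]]
Verify stationarity: grad f(x*) = H x* + g = (0, 0).
Eigenvalues of H: 0, 2.
H has a zero eigenvalue (singular; positive semidefinite but not definite), so H is neither positive definite, negative definite, nor indefinite. The second-order test alone is inconclusive -> degen.
(Indeed, f is constant along the null direction of H through x*, so x* is not a strict local extremum.)

degen


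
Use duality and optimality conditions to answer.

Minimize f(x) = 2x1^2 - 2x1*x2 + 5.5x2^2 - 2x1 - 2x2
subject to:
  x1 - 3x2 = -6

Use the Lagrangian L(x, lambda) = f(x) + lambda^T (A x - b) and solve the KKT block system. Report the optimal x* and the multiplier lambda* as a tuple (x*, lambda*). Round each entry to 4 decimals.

Form the Lagrangian:
  L(x, lambda) = (1/2) x^T Q x + c^T x + lambda^T (A x - b)
Stationarity (grad_x L = 0): Q x + c + A^T lambda = 0.
Primal feasibility: A x = b.

This gives the KKT block system:
  [ Q   A^T ] [ x     ]   [-c ]
  [ A    0  ] [ lambda ] = [ b ]

Solving the linear system:
  x*      = (-0.1714, 1.9429)
  lambda* = (6.5714)
  f(x*)   = 17.9429

x* = (-0.1714, 1.9429), lambda* = (6.5714)


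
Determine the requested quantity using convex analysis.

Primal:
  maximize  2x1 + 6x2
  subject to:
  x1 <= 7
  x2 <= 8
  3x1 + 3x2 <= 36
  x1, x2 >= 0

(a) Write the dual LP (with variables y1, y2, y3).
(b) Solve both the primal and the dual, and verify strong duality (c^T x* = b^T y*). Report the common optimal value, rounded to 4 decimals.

The standard primal-dual pair for 'max c^T x s.t. A x <= b, x >= 0' is:
  Dual:  min b^T y  s.t.  A^T y >= c,  y >= 0.

So the dual LP is:
  minimize  7y1 + 8y2 + 36y3
  subject to:
    y1 + 3y3 >= 2
    y2 + 3y3 >= 6
    y1, y2, y3 >= 0

Solving the primal: x* = (4, 8).
  primal value c^T x* = 56.
Solving the dual: y* = (0, 4, 0.6667).
  dual value b^T y* = 56.
Strong duality: c^T x* = b^T y*. Confirmed.

56


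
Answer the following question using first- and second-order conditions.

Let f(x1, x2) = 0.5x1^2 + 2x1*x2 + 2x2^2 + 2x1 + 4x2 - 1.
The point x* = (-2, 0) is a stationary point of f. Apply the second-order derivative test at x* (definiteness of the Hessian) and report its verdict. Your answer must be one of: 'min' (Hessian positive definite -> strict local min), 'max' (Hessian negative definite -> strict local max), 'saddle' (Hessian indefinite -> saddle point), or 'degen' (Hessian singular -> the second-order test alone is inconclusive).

Compute the Hessian H = grad^2 f:
  H = [[1, 2], [2, 4]]
Verify stationarity: grad f(x*) = H x* + g = (0, 0).
Eigenvalues of H: 0, 5.
H has a zero eigenvalue (singular; positive semidefinite but not definite), so H is neither positive definite, negative definite, nor indefinite. The second-order test alone is inconclusive -> degen.
(Indeed, f is constant along the null direction of H through x*, so x* is not a strict local extremum.)

degen


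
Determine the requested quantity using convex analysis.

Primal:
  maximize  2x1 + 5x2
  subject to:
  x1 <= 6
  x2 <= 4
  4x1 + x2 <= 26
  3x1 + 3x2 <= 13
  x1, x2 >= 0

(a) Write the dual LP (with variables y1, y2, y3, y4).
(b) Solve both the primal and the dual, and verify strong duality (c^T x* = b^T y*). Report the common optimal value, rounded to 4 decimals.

The standard primal-dual pair for 'max c^T x s.t. A x <= b, x >= 0' is:
  Dual:  min b^T y  s.t.  A^T y >= c,  y >= 0.

So the dual LP is:
  minimize  6y1 + 4y2 + 26y3 + 13y4
  subject to:
    y1 + 4y3 + 3y4 >= 2
    y2 + y3 + 3y4 >= 5
    y1, y2, y3, y4 >= 0

Solving the primal: x* = (0.3333, 4).
  primal value c^T x* = 20.6667.
Solving the dual: y* = (0, 3, 0, 0.6667).
  dual value b^T y* = 20.6667.
Strong duality: c^T x* = b^T y*. Confirmed.

20.6667


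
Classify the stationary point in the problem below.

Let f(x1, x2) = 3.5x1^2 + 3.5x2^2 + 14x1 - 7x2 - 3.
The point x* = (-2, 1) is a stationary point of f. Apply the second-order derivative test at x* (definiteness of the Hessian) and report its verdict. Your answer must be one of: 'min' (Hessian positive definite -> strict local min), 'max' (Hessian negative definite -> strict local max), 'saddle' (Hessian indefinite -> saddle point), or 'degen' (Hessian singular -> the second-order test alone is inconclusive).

Compute the Hessian H = grad^2 f:
  H = [[7, 0], [0, 7]]
Verify stationarity: grad f(x*) = H x* + g = (0, 0).
Eigenvalues of H: 7, 7.
Both eigenvalues > 0, so H is positive definite -> x* is a strict local min.

min


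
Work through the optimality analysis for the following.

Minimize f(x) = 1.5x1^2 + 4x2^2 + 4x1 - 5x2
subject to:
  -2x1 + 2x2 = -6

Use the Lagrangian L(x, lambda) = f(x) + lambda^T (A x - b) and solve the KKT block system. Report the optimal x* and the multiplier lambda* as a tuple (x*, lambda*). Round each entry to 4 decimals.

Form the Lagrangian:
  L(x, lambda) = (1/2) x^T Q x + c^T x + lambda^T (A x - b)
Stationarity (grad_x L = 0): Q x + c + A^T lambda = 0.
Primal feasibility: A x = b.

This gives the KKT block system:
  [ Q   A^T ] [ x     ]   [-c ]
  [ A    0  ] [ lambda ] = [ b ]

Solving the linear system:
  x*      = (2.2727, -0.7273)
  lambda* = (5.4091)
  f(x*)   = 22.5909

x* = (2.2727, -0.7273), lambda* = (5.4091)


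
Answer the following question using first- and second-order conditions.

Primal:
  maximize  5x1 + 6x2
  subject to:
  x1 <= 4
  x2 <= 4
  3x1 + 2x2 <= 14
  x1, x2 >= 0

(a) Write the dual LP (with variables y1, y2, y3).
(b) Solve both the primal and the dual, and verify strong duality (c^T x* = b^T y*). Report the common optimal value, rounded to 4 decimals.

The standard primal-dual pair for 'max c^T x s.t. A x <= b, x >= 0' is:
  Dual:  min b^T y  s.t.  A^T y >= c,  y >= 0.

So the dual LP is:
  minimize  4y1 + 4y2 + 14y3
  subject to:
    y1 + 3y3 >= 5
    y2 + 2y3 >= 6
    y1, y2, y3 >= 0

Solving the primal: x* = (2, 4).
  primal value c^T x* = 34.
Solving the dual: y* = (0, 2.6667, 1.6667).
  dual value b^T y* = 34.
Strong duality: c^T x* = b^T y*. Confirmed.

34


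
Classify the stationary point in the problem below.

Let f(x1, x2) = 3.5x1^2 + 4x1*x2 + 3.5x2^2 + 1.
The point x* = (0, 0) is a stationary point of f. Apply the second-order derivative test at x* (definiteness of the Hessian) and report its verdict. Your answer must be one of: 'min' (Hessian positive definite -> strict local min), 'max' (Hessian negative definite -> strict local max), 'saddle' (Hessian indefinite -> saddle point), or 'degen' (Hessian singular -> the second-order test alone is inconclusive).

Compute the Hessian H = grad^2 f:
  H = [[7, 4], [4, 7]]
Verify stationarity: grad f(x*) = H x* + g = (0, 0).
Eigenvalues of H: 3, 11.
Both eigenvalues > 0, so H is positive definite -> x* is a strict local min.

min


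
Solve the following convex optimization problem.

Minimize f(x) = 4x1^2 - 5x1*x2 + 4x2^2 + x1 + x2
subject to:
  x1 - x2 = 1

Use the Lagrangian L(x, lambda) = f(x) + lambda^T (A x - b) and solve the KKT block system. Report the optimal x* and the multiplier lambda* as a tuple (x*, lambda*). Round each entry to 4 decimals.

Form the Lagrangian:
  L(x, lambda) = (1/2) x^T Q x + c^T x + lambda^T (A x - b)
Stationarity (grad_x L = 0): Q x + c + A^T lambda = 0.
Primal feasibility: A x = b.

This gives the KKT block system:
  [ Q   A^T ] [ x     ]   [-c ]
  [ A    0  ] [ lambda ] = [ b ]

Solving the linear system:
  x*      = (0.1667, -0.8333)
  lambda* = (-6.5)
  f(x*)   = 2.9167

x* = (0.1667, -0.8333), lambda* = (-6.5)


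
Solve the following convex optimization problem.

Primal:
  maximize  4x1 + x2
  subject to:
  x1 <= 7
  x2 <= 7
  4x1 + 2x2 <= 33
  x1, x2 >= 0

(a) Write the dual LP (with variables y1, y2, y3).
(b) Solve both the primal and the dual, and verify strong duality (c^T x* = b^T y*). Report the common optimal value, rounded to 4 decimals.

The standard primal-dual pair for 'max c^T x s.t. A x <= b, x >= 0' is:
  Dual:  min b^T y  s.t.  A^T y >= c,  y >= 0.

So the dual LP is:
  minimize  7y1 + 7y2 + 33y3
  subject to:
    y1 + 4y3 >= 4
    y2 + 2y3 >= 1
    y1, y2, y3 >= 0

Solving the primal: x* = (7, 2.5).
  primal value c^T x* = 30.5.
Solving the dual: y* = (2, 0, 0.5).
  dual value b^T y* = 30.5.
Strong duality: c^T x* = b^T y*. Confirmed.

30.5


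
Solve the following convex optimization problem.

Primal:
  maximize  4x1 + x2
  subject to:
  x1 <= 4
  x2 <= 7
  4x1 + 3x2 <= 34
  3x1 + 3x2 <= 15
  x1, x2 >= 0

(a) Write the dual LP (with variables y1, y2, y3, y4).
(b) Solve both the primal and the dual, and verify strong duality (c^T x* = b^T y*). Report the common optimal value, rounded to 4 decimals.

The standard primal-dual pair for 'max c^T x s.t. A x <= b, x >= 0' is:
  Dual:  min b^T y  s.t.  A^T y >= c,  y >= 0.

So the dual LP is:
  minimize  4y1 + 7y2 + 34y3 + 15y4
  subject to:
    y1 + 4y3 + 3y4 >= 4
    y2 + 3y3 + 3y4 >= 1
    y1, y2, y3, y4 >= 0

Solving the primal: x* = (4, 1).
  primal value c^T x* = 17.
Solving the dual: y* = (3, 0, 0, 0.3333).
  dual value b^T y* = 17.
Strong duality: c^T x* = b^T y*. Confirmed.

17
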